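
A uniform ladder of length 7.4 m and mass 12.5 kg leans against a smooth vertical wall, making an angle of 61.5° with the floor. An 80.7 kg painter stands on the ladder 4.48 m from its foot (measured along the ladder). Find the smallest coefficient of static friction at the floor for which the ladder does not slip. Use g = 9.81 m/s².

μ_min ≈ 0.321

Sum moments about the foot of the ladder (the floor normal and friction both act there and drop out).
Ladder weight 12.5×9.81 = 122.6 N acts at 3.7 m along the ladder; its horizontal arm is 3.7·cos61.5° = 1.765 m → τ = 216.4 N·m clockwise.
Painter: 80.7×9.81 = 791.7 N at 4.48 m → arm 2.138 m → τ = 1693 N·m clockwise.
Wall normal N acts horizontally at the top; its moment arm is the height L sinθ = 7.4·sin61.5° = 6.503 m, counterclockwise.
Στ = 0 ⇒ N × 6.503 = 1909 ⇒ N = 293.6 N.
ΣFx = 0 ⇒ f = N_wall = 293.6 N. ΣFy = 0 ⇒ N_floor = 914.3 N.
μ_min = f / N_floor = 293.6 / 914.3 = 0.321.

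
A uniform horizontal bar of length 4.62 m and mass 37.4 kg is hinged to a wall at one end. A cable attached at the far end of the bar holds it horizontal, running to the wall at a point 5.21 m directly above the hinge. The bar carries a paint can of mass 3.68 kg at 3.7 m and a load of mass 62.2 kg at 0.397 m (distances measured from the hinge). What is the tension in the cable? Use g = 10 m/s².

Choose the hinge as the axis so the unknown hinge reaction has zero arm there.
Beam weight: 37.4 × 10 = 374 N down at 2.31 m → arm 2.31 m, τ = 374 × 2.31 = 863.9 N·m clockwise.
Paint can: 3.68 × 10 = 36.8 N down at 3.7 m → arm 3.7 m, τ = 36.8 × 3.7 = 136.2 N·m clockwise.
Load: 62.2 × 10 = 622 N down at 0.397 m → arm 0.397 m, τ = 622 × 0.397 = 246.9 N·m clockwise.
Total clockwise load moment = 1247 N·m.
The cable tension T acts at 4.62 m; only its component perpendicular to the bar, T sinθ, produces torque. sinθ = h/√(h²+d²) = 5.21/√(5.21²+4.62²) = 0.7482.
Setting net torque to zero: T × 4.62 × 0.7482 = 1247 → T = 1247 / 3.457 = 361 N.

T ≈ 361 N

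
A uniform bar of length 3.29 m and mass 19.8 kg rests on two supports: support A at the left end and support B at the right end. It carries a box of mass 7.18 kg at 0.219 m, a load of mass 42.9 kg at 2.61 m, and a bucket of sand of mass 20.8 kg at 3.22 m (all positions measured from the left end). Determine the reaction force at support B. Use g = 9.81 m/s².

R_B ≈ 635 N

Taking torques about support A:
Beam weight: 19.8 × 9.81 = 194.2 N down at 1.645 m → arm 1.645 m, τ = 194.2 × 1.645 = 319.5 N·m clockwise.
Box: 7.18 × 9.81 = 70.44 N down at 0.219 m → arm 0.219 m, τ = 70.44 × 0.219 = 15.43 N·m clockwise.
Load: 42.9 × 9.81 = 420.8 N down at 2.61 m → arm 2.61 m, τ = 420.8 × 2.61 = 1098 N·m clockwise.
Bucket of sand: 20.8 × 9.81 = 204 N down at 3.22 m → arm 3.22 m, τ = 204 × 3.22 = 656.9 N·m clockwise.
Net load moment about support A = 2090 N·m clockwise.
Reaction R at support B is upward at 3.29 m, arm 3.29 m → moment R × 3.29 counterclockwise.
Balancing moments: R × 3.29 = 2090, giving R = 635 N.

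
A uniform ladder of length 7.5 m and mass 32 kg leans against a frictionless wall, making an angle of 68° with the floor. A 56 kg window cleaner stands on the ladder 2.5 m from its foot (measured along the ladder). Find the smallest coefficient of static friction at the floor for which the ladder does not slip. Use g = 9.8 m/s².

μ_min ≈ 0.159

Sum moments about the foot of the ladder (the floor normal and friction both act there and drop out).
Ladder weight 32×9.8 = 313.6 N acts at 3.75 m along the ladder; its horizontal arm is 3.75·cos68° = 1.405 m → τ = 440.6 N·m clockwise.
Window cleaner: 56×9.8 = 548.8 N at 2.5 m → arm 0.9365 m → τ = 514 N·m clockwise.
Wall normal N acts horizontally at the top; its moment arm is the height L sinθ = 7.5·sin68° = 6.954 m, counterclockwise.
Balancing moments: N × 6.954 = 954.6, giving N = 137.3 N.
ΣFx = 0 ⇒ f = N_wall = 137.3 N. ΣFy = 0 ⇒ N_floor = 862.4 N.
μ_min = f / N_floor = 137.3 / 862.4 = 0.159.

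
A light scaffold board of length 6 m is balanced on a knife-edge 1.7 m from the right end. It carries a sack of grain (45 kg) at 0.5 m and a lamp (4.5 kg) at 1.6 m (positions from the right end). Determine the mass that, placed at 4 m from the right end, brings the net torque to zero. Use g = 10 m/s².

About the knife-edge (at 1.7 m from the right end):
Sack of grain: 45 × 10 = 450 N down at 0.5 m → arm 1.2 m, τ = 450 × 1.2 = 540 N·m clockwise.
Lamp: 4.5 × 10 = 45 N down at 1.6 m → arm 0.1 m, τ = 45 × 0.1 = 4.5 N·m clockwise.
Net moment of known loads = 544.5 N·m clockwise.
An unknown mass m at 4 m has arm 2.3 m; its moment is m·g·2.3 counterclockwise.
For rotational equilibrium, m × 10 × 2.3 = 544.5, so m = 544.5 / (10 × 2.3) = 23.7 kg.

m ≈ 23.7 kg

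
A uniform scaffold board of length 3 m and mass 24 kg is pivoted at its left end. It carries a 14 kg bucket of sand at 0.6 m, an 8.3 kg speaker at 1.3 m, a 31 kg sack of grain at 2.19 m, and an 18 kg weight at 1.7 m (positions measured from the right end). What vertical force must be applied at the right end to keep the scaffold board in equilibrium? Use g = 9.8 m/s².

F ≈ 432 N

About the left end:
Beam weight: 24 × 9.8 = 235.2 N down at 1.5 m → arm 1.5 m, τ = 235.2 × 1.5 = 352.8 N·m clockwise.
Bucket of sand: 14 × 9.8 = 137.2 N down at 0.6 m → arm 2.4 m, τ = 137.2 × 2.4 = 329.3 N·m clockwise.
Speaker: 8.3 × 9.8 = 81.34 N down at 1.3 m → arm 1.7 m, τ = 81.34 × 1.7 = 138.3 N·m clockwise.
Sack of grain: 31 × 9.8 = 303.8 N down at 2.19 m → arm 0.81 m, τ = 303.8 × 0.81 = 246.1 N·m clockwise.
Weight: 18 × 9.8 = 176.4 N down at 1.7 m → arm 1.3 m, τ = 176.4 × 1.3 = 229.3 N·m clockwise.
Net moment of the loads = 1296 N·m clockwise.
The upward force F acts at the right end, arm 3 m, giving F × 3 counterclockwise.
Balancing moments: F × 3 = 1296, giving F = 1296 / 3 = 432 N.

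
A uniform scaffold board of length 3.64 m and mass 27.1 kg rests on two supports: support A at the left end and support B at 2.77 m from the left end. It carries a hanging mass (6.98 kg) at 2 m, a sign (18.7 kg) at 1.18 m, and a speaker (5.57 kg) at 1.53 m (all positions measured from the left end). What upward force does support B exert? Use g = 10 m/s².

R_B ≈ 339 N

Take moments about support A.
Beam weight: 27.1 × 10 = 271 N down at 1.82 m → arm 1.82 m, τ = 271 × 1.82 = 493.2 N·m clockwise.
Hanging mass: 6.98 × 10 = 69.8 N down at 2 m → arm 2 m, τ = 69.8 × 2 = 139.6 N·m clockwise.
Sign: 18.7 × 10 = 187 N down at 1.18 m → arm 1.18 m, τ = 187 × 1.18 = 220.7 N·m clockwise.
Speaker: 5.57 × 10 = 55.7 N down at 1.53 m → arm 1.53 m, τ = 55.7 × 1.53 = 85.22 N·m clockwise.
Net load moment about support A = 938.7 N·m clockwise.
Reaction R at support B is upward at 2.77 m, arm 2.77 m → moment R × 2.77 counterclockwise.
Balancing moments: R × 2.77 = 938.7, giving R = 339 N.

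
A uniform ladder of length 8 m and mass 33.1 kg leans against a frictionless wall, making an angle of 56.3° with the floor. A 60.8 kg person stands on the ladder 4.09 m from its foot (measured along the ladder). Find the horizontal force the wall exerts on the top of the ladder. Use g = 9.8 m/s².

N_wall ≈ 311 N

Choose the foot of the ladder as the axis so the floor normal and friction both act there and drop out.
Ladder weight 33.1×9.8 = 324.4 N acts at 4 m along the ladder; its horizontal arm is 4·cos56.3° = 2.219 m → τ = 719.8 N·m clockwise.
Person: 60.8×9.8 = 595.8 N at 4.09 m → arm 2.269 m → τ = 1352 N·m clockwise.
Wall normal N acts horizontally at the top; its moment arm is the height L sinθ = 8·sin56.3° = 6.656 m, counterclockwise.
Setting net torque to zero: N × 6.656 = 2072 → N = 311 N.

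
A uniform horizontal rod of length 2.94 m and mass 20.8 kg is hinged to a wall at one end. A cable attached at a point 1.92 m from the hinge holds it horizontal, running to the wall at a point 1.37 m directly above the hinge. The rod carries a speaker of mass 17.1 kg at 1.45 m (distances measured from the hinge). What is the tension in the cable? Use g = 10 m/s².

T ≈ 497 N

About the hinge:
Beam weight: 20.8 × 10 = 208 N down at 1.47 m → arm 1.47 m, τ = 208 × 1.47 = 305.8 N·m clockwise.
Speaker: 17.1 × 10 = 171 N down at 1.45 m → arm 1.45 m, τ = 171 × 1.45 = 247.9 N·m clockwise.
Total clockwise load moment = 553.7 N·m.
The cable tension T acts at 1.92 m; only its component perpendicular to the rod, T sinθ, produces torque. sinθ = h/√(h²+d²) = 1.37/√(1.37²+1.92²) = 0.5808.
For rotational equilibrium, T × 1.92 × 0.5808 = 553.7, so T = 553.7 / 1.115 = 497 N.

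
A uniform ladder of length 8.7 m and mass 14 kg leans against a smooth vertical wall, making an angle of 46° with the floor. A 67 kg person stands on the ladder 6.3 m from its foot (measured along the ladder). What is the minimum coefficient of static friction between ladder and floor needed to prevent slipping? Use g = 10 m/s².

μ_min ≈ 0.662

Taking torques about the foot of the ladder:
Ladder weight 14×10 = 140 N acts at 4.35 m along the ladder; its horizontal arm is 4.35·cos46° = 3.022 m → τ = 423.1 N·m clockwise.
Person: 67×10 = 670 N at 6.3 m → arm 4.376 m → τ = 2932 N·m clockwise.
Wall normal N acts horizontally at the top; its moment arm is the height L sinθ = 8.7·sin46° = 6.258 m, counterclockwise.
Setting net torque to zero: N × 6.258 = 3355 → N = 536.1 N.
ΣFx = 0 ⇒ f = N_wall = 536.1 N. ΣFy = 0 ⇒ N_floor = 810 N.
μ_min = f / N_floor = 536.1 / 810 = 0.662.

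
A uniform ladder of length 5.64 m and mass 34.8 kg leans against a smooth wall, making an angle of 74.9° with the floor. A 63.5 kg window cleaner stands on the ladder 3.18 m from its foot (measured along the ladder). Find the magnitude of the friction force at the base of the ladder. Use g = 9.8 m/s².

f ≈ 141 N

Take moments about the foot of the ladder.
Ladder weight 34.8×9.8 = 341 N acts at 2.82 m along the ladder; its horizontal arm is 2.82·cos74.9° = 0.7346 m → τ = 250.5 N·m clockwise.
Window cleaner: 63.5×9.8 = 622.3 N at 3.18 m → arm 0.8284 m → τ = 515.5 N·m clockwise.
Wall normal N acts horizontally at the top; its moment arm is the height L sinθ = 5.64·sin74.9° = 5.445 m, counterclockwise.
For rotational equilibrium, N × 5.445 = 766, so N = 141 N.
ΣFx = 0: friction at the foot balances the wall's push, so f = N_wall = 141 N.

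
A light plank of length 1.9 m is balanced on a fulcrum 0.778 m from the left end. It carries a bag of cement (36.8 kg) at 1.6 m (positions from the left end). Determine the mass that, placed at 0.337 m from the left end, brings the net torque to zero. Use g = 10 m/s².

m ≈ 68.6 kg

Sum moments about the fulcrum (at 0.778 m from the left end) (the support reaction has zero arm there).
Bag of cement: 36.8 × 10 = 368 N down at 1.6 m → arm 0.822 m, τ = 368 × 0.822 = 302.5 N·m clockwise.
Net moment of known loads = 302.5 N·m clockwise.
An unknown mass m at 0.337 m has arm 0.441 m; its moment is m·g·0.441 counterclockwise.
Balancing moments: m × 10 × 0.441 = 302.5, giving m = 302.5 / (10 × 0.441) = 68.6 kg.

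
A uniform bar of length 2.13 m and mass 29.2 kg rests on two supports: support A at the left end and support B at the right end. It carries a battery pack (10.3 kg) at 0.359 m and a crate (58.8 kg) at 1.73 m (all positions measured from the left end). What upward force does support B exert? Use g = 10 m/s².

Taking torques about support A:
Beam weight: 29.2 × 10 = 292 N down at 1.065 m → arm 1.065 m, τ = 292 × 1.065 = 311 N·m clockwise.
Battery pack: 10.3 × 10 = 103 N down at 0.359 m → arm 0.359 m, τ = 103 × 0.359 = 36.98 N·m clockwise.
Crate: 58.8 × 10 = 588 N down at 1.73 m → arm 1.73 m, τ = 588 × 1.73 = 1017 N·m clockwise.
Net load moment about support A = 1365 N·m clockwise.
Reaction R at support B is upward at 2.13 m, arm 2.13 m → moment R × 2.13 counterclockwise.
Balancing moments: R × 2.13 = 1365, giving R = 641 N.

R_B ≈ 641 N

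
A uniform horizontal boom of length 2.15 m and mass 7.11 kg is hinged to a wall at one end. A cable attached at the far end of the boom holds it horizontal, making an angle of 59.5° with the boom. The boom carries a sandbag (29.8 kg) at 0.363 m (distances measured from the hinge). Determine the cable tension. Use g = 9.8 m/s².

T ≈ 97.7 N

Take moments about the hinge.
Beam weight: 7.11 × 9.8 = 69.68 N down at 1.075 m → arm 1.075 m, τ = 69.68 × 1.075 = 74.91 N·m clockwise.
Sandbag: 29.8 × 9.8 = 292 N down at 0.363 m → arm 0.363 m, τ = 292 × 0.363 = 106 N·m clockwise.
Total clockwise load moment = 180.9 N·m.
The cable tension T acts at 2.15 m; only its component perpendicular to the boom, T sinθ, produces torque. sin 59.5° = 0.8616.
Setting net torque to zero: T × 2.15 × 0.8616 = 180.9 → T = 180.9 / 1.852 = 97.7 N.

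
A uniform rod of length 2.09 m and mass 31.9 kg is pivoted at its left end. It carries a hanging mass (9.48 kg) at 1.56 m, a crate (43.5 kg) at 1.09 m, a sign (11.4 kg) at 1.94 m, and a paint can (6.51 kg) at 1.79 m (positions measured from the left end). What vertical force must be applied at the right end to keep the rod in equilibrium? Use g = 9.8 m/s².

Take moments about the left end.
Beam weight: 31.9 × 9.8 = 312.6 N down at 1.045 m → arm 1.045 m, τ = 312.6 × 1.045 = 326.7 N·m clockwise.
Hanging mass: 9.48 × 9.8 = 92.9 N down at 1.56 m → arm 1.56 m, τ = 92.9 × 1.56 = 144.9 N·m clockwise.
Crate: 43.5 × 9.8 = 426.3 N down at 1.09 m → arm 1.09 m, τ = 426.3 × 1.09 = 464.7 N·m clockwise.
Sign: 11.4 × 9.8 = 111.7 N down at 1.94 m → arm 1.94 m, τ = 111.7 × 1.94 = 216.7 N·m clockwise.
Paint can: 6.51 × 9.8 = 63.8 N down at 1.79 m → arm 1.79 m, τ = 63.8 × 1.79 = 114.2 N·m clockwise.
Net moment of the loads = 1267 N·m clockwise.
The upward force F acts at the right end, arm 2.09 m, giving F × 2.09 counterclockwise.
For rotational equilibrium, F × 2.09 = 1267, so F = 1267 / 2.09 = 606 N.

F ≈ 606 N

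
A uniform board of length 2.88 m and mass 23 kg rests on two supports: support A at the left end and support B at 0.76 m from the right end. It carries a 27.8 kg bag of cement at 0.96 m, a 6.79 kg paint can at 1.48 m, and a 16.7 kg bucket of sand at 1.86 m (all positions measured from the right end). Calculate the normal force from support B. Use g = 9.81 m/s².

R_B ≈ 523 N

Take moments about support A.
Beam weight: 23 × 9.81 = 225.6 N down at 1.44 m → arm 1.44 m, τ = 225.6 × 1.44 = 324.9 N·m clockwise.
Bag of cement: 27.8 × 9.81 = 272.7 N down at 0.96 m → arm 1.92 m, τ = 272.7 × 1.92 = 523.6 N·m clockwise.
Paint can: 6.79 × 9.81 = 66.61 N down at 1.48 m → arm 1.4 m, τ = 66.61 × 1.4 = 93.25 N·m clockwise.
Bucket of sand: 16.7 × 9.81 = 163.8 N down at 1.86 m → arm 1.02 m, τ = 163.8 × 1.02 = 167.1 N·m clockwise.
Net load moment about support A = 1109 N·m clockwise.
Reaction R at support B is upward at 0.76 m, arm 2.12 m → moment R × 2.12 counterclockwise.
Balancing moments: R × 2.12 = 1109, giving R = 523 N.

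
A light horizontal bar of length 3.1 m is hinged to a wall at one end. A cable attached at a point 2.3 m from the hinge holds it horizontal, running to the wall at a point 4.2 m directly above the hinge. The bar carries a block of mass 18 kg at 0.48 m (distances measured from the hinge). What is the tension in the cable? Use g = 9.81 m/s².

T ≈ 42 N

Choose the hinge as the axis so the unknown hinge reaction has zero arm there.
Block: 18 × 9.81 = 176.6 N down at 0.48 m → arm 0.48 m, τ = 176.6 × 0.48 = 84.77 N·m clockwise.
Total clockwise load moment = 84.77 N·m.
The cable tension T acts at 2.3 m; only its component perpendicular to the bar, T sinθ, produces torque. sinθ = h/√(h²+d²) = 4.2/√(4.2²+2.3²) = 0.8771.
Setting net torque to zero: T × 2.3 × 0.8771 = 84.77 → T = 84.77 / 2.017 = 42 N.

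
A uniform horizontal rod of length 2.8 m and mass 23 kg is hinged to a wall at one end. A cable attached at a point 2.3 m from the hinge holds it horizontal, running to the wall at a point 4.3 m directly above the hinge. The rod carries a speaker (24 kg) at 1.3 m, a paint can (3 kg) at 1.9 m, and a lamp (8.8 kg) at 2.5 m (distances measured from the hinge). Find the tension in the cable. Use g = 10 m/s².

T ≈ 449 N

Choose the hinge as the axis so the unknown hinge reaction has zero arm there.
Beam weight: 23 × 10 = 230 N down at 1.4 m → arm 1.4 m, τ = 230 × 1.4 = 322 N·m clockwise.
Speaker: 24 × 10 = 240 N down at 1.3 m → arm 1.3 m, τ = 240 × 1.3 = 312 N·m clockwise.
Paint can: 3 × 10 = 30 N down at 1.9 m → arm 1.9 m, τ = 30 × 1.9 = 57 N·m clockwise.
Lamp: 8.8 × 10 = 88 N down at 2.5 m → arm 2.5 m, τ = 88 × 2.5 = 220 N·m clockwise.
Total clockwise load moment = 911 N·m.
The cable tension T acts at 2.3 m; only its component perpendicular to the rod, T sinθ, produces torque. sinθ = h/√(h²+d²) = 4.3/√(4.3²+2.3²) = 0.8818.
Στ = 0 ⇒ T × 2.3 × 0.8818 = 911 ⇒ T = 911 / 2.028 = 449 N.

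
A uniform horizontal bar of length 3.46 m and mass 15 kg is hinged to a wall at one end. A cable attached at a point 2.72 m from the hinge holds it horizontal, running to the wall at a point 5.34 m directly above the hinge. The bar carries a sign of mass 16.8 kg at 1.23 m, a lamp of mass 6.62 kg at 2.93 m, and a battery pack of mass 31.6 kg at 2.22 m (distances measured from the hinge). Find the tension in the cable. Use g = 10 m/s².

Take moments about the hinge.
Beam weight: 15 × 10 = 150 N down at 1.73 m → arm 1.73 m, τ = 150 × 1.73 = 259.5 N·m clockwise.
Sign: 16.8 × 10 = 168 N down at 1.23 m → arm 1.23 m, τ = 168 × 1.23 = 206.6 N·m clockwise.
Lamp: 6.62 × 10 = 66.2 N down at 2.93 m → arm 2.93 m, τ = 66.2 × 2.93 = 194 N·m clockwise.
Battery pack: 31.6 × 10 = 316 N down at 2.22 m → arm 2.22 m, τ = 316 × 2.22 = 701.5 N·m clockwise.
Total clockwise load moment = 1362 N·m.
The cable tension T acts at 2.72 m; only its component perpendicular to the bar, T sinθ, produces torque. sinθ = h/√(h²+d²) = 5.34/√(5.34²+2.72²) = 0.8911.
For rotational equilibrium, T × 2.72 × 0.8911 = 1362, so T = 1362 / 2.424 = 562 N.

T ≈ 562 N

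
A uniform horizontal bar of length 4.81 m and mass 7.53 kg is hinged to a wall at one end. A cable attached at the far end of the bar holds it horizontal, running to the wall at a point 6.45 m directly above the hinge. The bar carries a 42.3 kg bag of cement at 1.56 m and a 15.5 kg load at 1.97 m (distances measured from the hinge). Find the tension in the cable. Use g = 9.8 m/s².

T ≈ 291 N

Choose the hinge as the axis so the unknown hinge reaction has zero arm there.
Beam weight: 7.53 × 9.8 = 73.79 N down at 2.405 m → arm 2.405 m, τ = 73.79 × 2.405 = 177.5 N·m clockwise.
Bag of cement: 42.3 × 9.8 = 414.5 N down at 1.56 m → arm 1.56 m, τ = 414.5 × 1.56 = 646.6 N·m clockwise.
Load: 15.5 × 9.8 = 151.9 N down at 1.97 m → arm 1.97 m, τ = 151.9 × 1.97 = 299.2 N·m clockwise.
Total clockwise load moment = 1123 N·m.
The cable tension T acts at 4.81 m; only its component perpendicular to the bar, T sinθ, produces torque. sinθ = h/√(h²+d²) = 6.45/√(6.45²+4.81²) = 0.8016.
Στ = 0 ⇒ T × 4.81 × 0.8016 = 1123 ⇒ T = 1123 / 3.856 = 291 N.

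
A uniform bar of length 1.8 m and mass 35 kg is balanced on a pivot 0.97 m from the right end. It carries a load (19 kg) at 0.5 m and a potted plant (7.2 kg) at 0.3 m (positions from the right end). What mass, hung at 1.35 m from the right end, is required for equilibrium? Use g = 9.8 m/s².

m ≈ 42.6 kg

About the pivot (at 0.97 m from the right end):
Beam weight: 35 × 9.8 = 343 N down at 0.9 m → arm 0.07 m, τ = 343 × 0.07 = 24.01 N·m clockwise.
Load: 19 × 9.8 = 186.2 N down at 0.5 m → arm 0.47 m, τ = 186.2 × 0.47 = 87.51 N·m clockwise.
Potted plant: 7.2 × 9.8 = 70.56 N down at 0.3 m → arm 0.67 m, τ = 70.56 × 0.67 = 47.28 N·m clockwise.
Net moment of known loads = 158.8 N·m clockwise.
An unknown mass m at 1.35 m has arm 0.38 m; its moment is m·g·0.38 counterclockwise.
Balancing moments: m × 9.8 × 0.38 = 158.8, giving m = 158.8 / (9.8 × 0.38) = 42.6 kg.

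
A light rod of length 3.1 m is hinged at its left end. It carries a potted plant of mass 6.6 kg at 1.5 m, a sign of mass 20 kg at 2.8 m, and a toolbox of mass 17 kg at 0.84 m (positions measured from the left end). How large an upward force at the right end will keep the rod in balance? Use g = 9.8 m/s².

F ≈ 253 N

Sum moments about the left end (the unknown pivot reaction has zero arm there).
Potted plant: 6.6 × 9.8 = 64.68 N down at 1.5 m → arm 1.5 m, τ = 64.68 × 1.5 = 97.02 N·m clockwise.
Sign: 20 × 9.8 = 196 N down at 2.8 m → arm 2.8 m, τ = 196 × 2.8 = 548.8 N·m clockwise.
Toolbox: 17 × 9.8 = 166.6 N down at 0.84 m → arm 0.84 m, τ = 166.6 × 0.84 = 139.9 N·m clockwise.
Net moment of the loads = 785.7 N·m clockwise.
The upward force F acts at the right end, arm 3.1 m, giving F × 3.1 counterclockwise.
Στ = 0 ⇒ F × 3.1 = 785.7 ⇒ F = 785.7 / 3.1 = 253 N.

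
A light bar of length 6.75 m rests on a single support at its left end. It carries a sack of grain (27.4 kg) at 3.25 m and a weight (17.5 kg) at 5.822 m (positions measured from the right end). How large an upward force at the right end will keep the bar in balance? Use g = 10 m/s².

F ≈ 166 N

Choose the left end as the axis so the unknown pivot reaction has zero arm there.
Sack of grain: 27.4 × 10 = 274 N down at 3.25 m → arm 3.5 m, τ = 274 × 3.5 = 959 N·m clockwise.
Weight: 17.5 × 10 = 175 N down at 5.822 m → arm 0.928 m, τ = 175 × 0.928 = 162.4 N·m clockwise.
Net moment of the loads = 1121 N·m clockwise.
The upward force F acts at the right end, arm 6.75 m, giving F × 6.75 counterclockwise.
Balancing moments: F × 6.75 = 1121, giving F = 1121 / 6.75 = 166 N.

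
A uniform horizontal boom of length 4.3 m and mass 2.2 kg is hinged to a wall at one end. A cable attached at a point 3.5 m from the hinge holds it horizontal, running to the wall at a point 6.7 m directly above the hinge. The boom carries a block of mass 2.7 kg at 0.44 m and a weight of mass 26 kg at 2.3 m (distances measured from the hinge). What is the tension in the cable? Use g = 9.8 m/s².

Choose the hinge as the axis so the unknown hinge reaction has zero arm there.
Beam weight: 2.2 × 9.8 = 21.56 N down at 2.15 m → arm 2.15 m, τ = 21.56 × 2.15 = 46.35 N·m clockwise.
Block: 2.7 × 9.8 = 26.46 N down at 0.44 m → arm 0.44 m, τ = 26.46 × 0.44 = 11.64 N·m clockwise.
Weight: 26 × 9.8 = 254.8 N down at 2.3 m → arm 2.3 m, τ = 254.8 × 2.3 = 586 N·m clockwise.
Total clockwise load moment = 644 N·m.
The cable tension T acts at 3.5 m; only its component perpendicular to the boom, T sinθ, produces torque. sinθ = h/√(h²+d²) = 6.7/√(6.7²+3.5²) = 0.8863.
For rotational equilibrium, T × 3.5 × 0.8863 = 644, so T = 644 / 3.102 = 208 N.

T ≈ 208 N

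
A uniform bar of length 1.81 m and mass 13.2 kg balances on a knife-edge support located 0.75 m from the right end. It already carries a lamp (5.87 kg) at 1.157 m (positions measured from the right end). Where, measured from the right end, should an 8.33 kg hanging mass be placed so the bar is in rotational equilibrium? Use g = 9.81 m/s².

x ≈ 0.218 m from the right end

Choose the knife-edge support (at 0.75 m from the right end) as the axis so the support reaction has zero arm there.
Beam weight: 13.2 × 9.81 = 129.5 N down at 0.905 m → arm 0.155 m, τ = 129.5 × 0.155 = 20.07 N·m counterclockwise.
Lamp: 5.87 × 9.81 = 57.58 N down at 1.157 m → arm 0.407 m, τ = 57.58 × 0.407 = 23.44 N·m counterclockwise.
Net moment of existing loads = 43.51 N·m counterclockwise.
The hanging mass weighs 8.33 × 9.81 = 81.72 N and must supply an equal clockwise moment, so its lever arm about the knife-edge support is 43.51 / 81.72 = 0.532 m.
That puts it at 0.75 − 0.532 = 0.218 m from the right end.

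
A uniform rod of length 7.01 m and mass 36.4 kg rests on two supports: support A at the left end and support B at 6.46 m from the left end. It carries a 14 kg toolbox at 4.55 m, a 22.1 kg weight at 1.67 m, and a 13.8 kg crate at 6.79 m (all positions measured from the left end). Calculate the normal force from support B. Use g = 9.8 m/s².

R_B ≈ 488 N

About support A:
Beam weight: 36.4 × 9.8 = 356.7 N down at 3.505 m → arm 3.505 m, τ = 356.7 × 3.505 = 1250 N·m clockwise.
Toolbox: 14 × 9.8 = 137.2 N down at 4.55 m → arm 4.55 m, τ = 137.2 × 4.55 = 624.3 N·m clockwise.
Weight: 22.1 × 9.8 = 216.6 N down at 1.67 m → arm 1.67 m, τ = 216.6 × 1.67 = 361.7 N·m clockwise.
Crate: 13.8 × 9.8 = 135.2 N down at 6.79 m → arm 6.79 m, τ = 135.2 × 6.79 = 918 N·m clockwise.
Net load moment about support A = 3154 N·m clockwise.
Reaction R at support B is upward at 6.46 m, arm 6.46 m → moment R × 6.46 counterclockwise.
Setting net torque to zero: R × 6.46 = 3154 → R = 488 N.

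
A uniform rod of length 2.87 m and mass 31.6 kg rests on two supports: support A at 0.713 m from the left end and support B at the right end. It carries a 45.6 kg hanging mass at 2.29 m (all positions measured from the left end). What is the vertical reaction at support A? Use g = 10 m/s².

Choose support B as the axis so its reaction then has zero moment arm.
Beam weight: 31.6 × 10 = 316 N down at 1.435 m → arm 1.435 m, τ = 316 × 1.435 = 453.5 N·m counterclockwise.
Hanging mass: 45.6 × 10 = 456 N down at 2.29 m → arm 0.58 m, τ = 456 × 0.58 = 264.5 N·m counterclockwise.
Net load moment about support B = 718 N·m counterclockwise.
Reaction R at support A is upward at 0.713 m, arm 2.157 m → moment R × 2.157 clockwise.
Setting net torque to zero: R × 2.157 = 718 → R = 333 N.

R_A ≈ 333 N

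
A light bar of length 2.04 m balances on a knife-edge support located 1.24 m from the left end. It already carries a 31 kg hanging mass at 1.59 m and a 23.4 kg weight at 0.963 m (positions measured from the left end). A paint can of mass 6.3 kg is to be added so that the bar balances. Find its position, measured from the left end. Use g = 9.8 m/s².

Sum moments about the knife-edge support (at 1.24 m from the left end) (the support reaction has zero arm there).
Hanging mass: 31 × 9.8 = 303.8 N down at 1.59 m → arm 0.35 m, τ = 303.8 × 0.35 = 106.3 N·m clockwise.
Weight: 23.4 × 9.8 = 229.3 N down at 0.963 m → arm 0.277 m, τ = 229.3 × 0.277 = 63.52 N·m counterclockwise.
Net moment of existing loads = 42.78 N·m clockwise.
The paint can weighs 6.3 × 9.8 = 61.74 N and must supply an equal counterclockwise moment, so its lever arm about the knife-edge support is 42.78 / 61.74 = 0.693 m.
That puts it at 1.24 − 0.693 = 0.547 m from the left end.

x ≈ 0.547 m from the left end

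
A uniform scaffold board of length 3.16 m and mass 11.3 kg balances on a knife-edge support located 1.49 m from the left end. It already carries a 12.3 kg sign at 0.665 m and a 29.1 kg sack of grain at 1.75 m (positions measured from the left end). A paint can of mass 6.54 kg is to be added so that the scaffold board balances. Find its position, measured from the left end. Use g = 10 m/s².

Taking torques about the knife-edge support (at 1.49 m from the left end):
Beam weight: 11.3 × 10 = 113 N down at 1.58 m → arm 0.09 m, τ = 113 × 0.09 = 10.17 N·m clockwise.
Sign: 12.3 × 10 = 123 N down at 0.665 m → arm 0.825 m, τ = 123 × 0.825 = 101.5 N·m counterclockwise.
Sack of grain: 29.1 × 10 = 291 N down at 1.75 m → arm 0.26 m, τ = 291 × 0.26 = 75.66 N·m clockwise.
Net moment of existing loads = 15.67 N·m counterclockwise.
The paint can weighs 6.54 × 10 = 65.4 N and must supply an equal clockwise moment, so its lever arm about the knife-edge support is 15.67 / 65.4 = 0.24 m.
That puts it at 1.49 + 0.24 = 1.73 m from the left end.

x ≈ 1.73 m from the left end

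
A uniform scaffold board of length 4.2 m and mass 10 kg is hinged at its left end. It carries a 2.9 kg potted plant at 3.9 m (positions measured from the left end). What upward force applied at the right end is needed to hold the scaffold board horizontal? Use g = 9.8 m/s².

Choose the left end as the axis so the unknown pivot reaction has zero arm there.
Beam weight: 10 × 9.8 = 98 N down at 2.1 m → arm 2.1 m, τ = 98 × 2.1 = 205.8 N·m clockwise.
Potted plant: 2.9 × 9.8 = 28.42 N down at 3.9 m → arm 3.9 m, τ = 28.42 × 3.9 = 110.8 N·m clockwise.
Net moment of the loads = 316.6 N·m clockwise.
The upward force F acts at the right end, arm 4.2 m, giving F × 4.2 counterclockwise.
Στ = 0 ⇒ F × 4.2 = 316.6 ⇒ F = 316.6 / 4.2 = 75.4 N.

F ≈ 75.4 N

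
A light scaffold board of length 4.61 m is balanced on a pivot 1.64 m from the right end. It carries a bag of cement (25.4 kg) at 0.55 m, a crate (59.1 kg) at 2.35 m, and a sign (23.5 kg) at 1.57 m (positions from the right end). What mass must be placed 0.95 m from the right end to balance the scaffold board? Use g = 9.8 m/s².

m ≈ 18.3 kg

Sum moments about the pivot (at 1.64 m from the right end) (the support reaction has zero arm there).
Bag of cement: 25.4 × 9.8 = 248.9 N down at 0.55 m → arm 1.09 m, τ = 248.9 × 1.09 = 271.3 N·m clockwise.
Crate: 59.1 × 9.8 = 579.2 N down at 2.35 m → arm 0.71 m, τ = 579.2 × 0.71 = 411.2 N·m counterclockwise.
Sign: 23.5 × 9.8 = 230.3 N down at 1.57 m → arm 0.07 m, τ = 230.3 × 0.07 = 16.12 N·m clockwise.
Net moment of known loads = 123.8 N·m counterclockwise.
An unknown mass m at 0.95 m has arm 0.69 m; its moment is m·g·0.69 clockwise.
Setting net torque to zero: m × 9.8 × 0.69 = 123.8 → m = 123.8 / (9.8 × 0.69) = 18.3 kg.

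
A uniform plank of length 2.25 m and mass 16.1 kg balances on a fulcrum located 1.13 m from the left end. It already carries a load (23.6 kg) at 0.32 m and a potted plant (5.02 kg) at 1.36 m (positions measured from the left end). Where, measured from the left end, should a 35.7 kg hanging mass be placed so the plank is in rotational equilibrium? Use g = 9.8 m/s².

x ≈ 1.64 m from the left end

Taking torques about the fulcrum (at 1.13 m from the left end):
Beam weight: 16.1 × 9.8 = 157.8 N down at 1.125 m → arm 0.005 m, τ = 157.8 × 0.005 = 0.789 N·m counterclockwise.
Load: 23.6 × 9.8 = 231.3 N down at 0.32 m → arm 0.81 m, τ = 231.3 × 0.81 = 187.4 N·m counterclockwise.
Potted plant: 5.02 × 9.8 = 49.2 N down at 1.36 m → arm 0.23 m, τ = 49.2 × 0.23 = 11.32 N·m clockwise.
Net moment of existing loads = 176.9 N·m counterclockwise.
The hanging mass weighs 35.7 × 9.8 = 349.9 N and must supply an equal clockwise moment, so its lever arm about the fulcrum is 176.9 / 349.9 = 0.506 m.
That puts it at 1.13 + 0.506 = 1.64 m from the left end.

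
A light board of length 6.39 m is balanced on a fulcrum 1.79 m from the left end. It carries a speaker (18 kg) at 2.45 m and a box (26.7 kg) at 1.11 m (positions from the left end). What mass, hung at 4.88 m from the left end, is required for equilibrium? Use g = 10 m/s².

Take moments about the fulcrum (at 1.79 m from the left end).
Speaker: 18 × 10 = 180 N down at 2.45 m → arm 0.66 m, τ = 180 × 0.66 = 118.8 N·m clockwise.
Box: 26.7 × 10 = 267 N down at 1.11 m → arm 0.68 m, τ = 267 × 0.68 = 181.6 N·m counterclockwise.
Net moment of known loads = 62.8 N·m counterclockwise.
An unknown mass m at 4.88 m has arm 3.09 m; its moment is m·g·3.09 clockwise.
Balancing moments: m × 10 × 3.09 = 62.8, giving m = 62.8 / (10 × 3.09) = 2.03 kg.

m ≈ 2.03 kg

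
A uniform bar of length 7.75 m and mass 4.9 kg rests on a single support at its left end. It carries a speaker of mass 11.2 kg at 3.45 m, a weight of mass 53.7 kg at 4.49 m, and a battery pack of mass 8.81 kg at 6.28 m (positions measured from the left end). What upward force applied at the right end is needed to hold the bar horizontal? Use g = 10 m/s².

Sum moments about the left end (the unknown pivot reaction has zero arm there).
Beam weight: 4.9 × 10 = 49 N down at 3.875 m → arm 3.875 m, τ = 49 × 3.875 = 189.9 N·m clockwise.
Speaker: 11.2 × 10 = 112 N down at 3.45 m → arm 3.45 m, τ = 112 × 3.45 = 386.4 N·m clockwise.
Weight: 53.7 × 10 = 537 N down at 4.49 m → arm 4.49 m, τ = 537 × 4.49 = 2411 N·m clockwise.
Battery pack: 8.81 × 10 = 88.1 N down at 6.28 m → arm 6.28 m, τ = 88.1 × 6.28 = 553.3 N·m clockwise.
Net moment of the loads = 3541 N·m clockwise.
The upward force F acts at the right end, arm 7.75 m, giving F × 7.75 counterclockwise.
Balancing moments: F × 7.75 = 3541, giving F = 3541 / 7.75 = 457 N.

F ≈ 457 N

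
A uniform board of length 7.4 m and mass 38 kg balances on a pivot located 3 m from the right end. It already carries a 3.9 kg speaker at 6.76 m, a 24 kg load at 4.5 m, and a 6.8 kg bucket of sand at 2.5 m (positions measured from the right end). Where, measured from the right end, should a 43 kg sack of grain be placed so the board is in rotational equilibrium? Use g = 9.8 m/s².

x ≈ 1.28 m from the right end

Take moments about the pivot (at 3 m from the right end).
Beam weight: 38 × 9.8 = 372.4 N down at 3.7 m → arm 0.7 m, τ = 372.4 × 0.7 = 260.7 N·m counterclockwise.
Speaker: 3.9 × 9.8 = 38.22 N down at 6.76 m → arm 3.76 m, τ = 38.22 × 3.76 = 143.7 N·m counterclockwise.
Load: 24 × 9.8 = 235.2 N down at 4.5 m → arm 1.5 m, τ = 235.2 × 1.5 = 352.8 N·m counterclockwise.
Bucket of sand: 6.8 × 9.8 = 66.64 N down at 2.5 m → arm 0.5 m, τ = 66.64 × 0.5 = 33.32 N·m clockwise.
Net moment of existing loads = 723.9 N·m counterclockwise.
The sack of grain weighs 43 × 9.8 = 421.4 N and must supply an equal clockwise moment, so its lever arm about the pivot is 723.9 / 421.4 = 1.72 m.
That puts it at 3 − 1.72 = 1.28 m from the right end.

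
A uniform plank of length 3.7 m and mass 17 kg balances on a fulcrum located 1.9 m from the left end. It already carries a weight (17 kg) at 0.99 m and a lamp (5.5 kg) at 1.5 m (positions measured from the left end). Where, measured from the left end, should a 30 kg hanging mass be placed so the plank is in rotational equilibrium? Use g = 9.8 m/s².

Choose the fulcrum (at 1.9 m from the left end) as the axis so the support reaction has zero arm there.
Beam weight: 17 × 9.8 = 166.6 N down at 1.85 m → arm 0.05 m, τ = 166.6 × 0.05 = 8.33 N·m counterclockwise.
Weight: 17 × 9.8 = 166.6 N down at 0.99 m → arm 0.91 m, τ = 166.6 × 0.91 = 151.6 N·m counterclockwise.
Lamp: 5.5 × 9.8 = 53.9 N down at 1.5 m → arm 0.4 m, τ = 53.9 × 0.4 = 21.56 N·m counterclockwise.
Net moment of existing loads = 181.5 N·m counterclockwise.
The hanging mass weighs 30 × 9.8 = 294 N and must supply an equal clockwise moment, so its lever arm about the fulcrum is 181.5 / 294 = 0.617 m.
That puts it at 1.9 + 0.617 = 2.52 m from the left end.

x ≈ 2.52 m from the left end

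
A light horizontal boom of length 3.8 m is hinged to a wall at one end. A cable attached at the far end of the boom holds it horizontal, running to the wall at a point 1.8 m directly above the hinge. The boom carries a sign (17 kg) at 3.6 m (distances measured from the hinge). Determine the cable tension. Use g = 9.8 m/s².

Taking torques about the hinge:
Sign: 17 × 9.8 = 166.6 N down at 3.6 m → arm 3.6 m, τ = 166.6 × 3.6 = 599.8 N·m clockwise.
Total clockwise load moment = 599.8 N·m.
The cable tension T acts at 3.8 m; only its component perpendicular to the boom, T sinθ, produces torque. sinθ = h/√(h²+d²) = 1.8/√(1.8²+3.8²) = 0.4281.
Setting net torque to zero: T × 3.8 × 0.4281 = 599.8 → T = 599.8 / 1.627 = 369 N.

T ≈ 369 N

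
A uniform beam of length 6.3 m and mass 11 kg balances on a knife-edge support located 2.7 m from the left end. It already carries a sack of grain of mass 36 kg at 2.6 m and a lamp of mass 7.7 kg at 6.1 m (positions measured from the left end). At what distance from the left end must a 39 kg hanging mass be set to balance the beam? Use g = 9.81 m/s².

Taking torques about the knife-edge support (at 2.7 m from the left end):
Beam weight: 11 × 9.81 = 107.9 N down at 3.15 m → arm 0.45 m, τ = 107.9 × 0.45 = 48.56 N·m clockwise.
Sack of grain: 36 × 9.81 = 353.2 N down at 2.6 m → arm 0.1 m, τ = 353.2 × 0.1 = 35.32 N·m counterclockwise.
Lamp: 7.7 × 9.81 = 75.54 N down at 6.1 m → arm 3.4 m, τ = 75.54 × 3.4 = 256.8 N·m clockwise.
Net moment of existing loads = 270 N·m clockwise.
The hanging mass weighs 39 × 9.81 = 382.6 N and must supply an equal counterclockwise moment, so its lever arm about the knife-edge support is 270 / 382.6 = 0.706 m.
That puts it at 2.7 − 0.706 = 1.99 m from the left end.

x ≈ 1.99 m from the left end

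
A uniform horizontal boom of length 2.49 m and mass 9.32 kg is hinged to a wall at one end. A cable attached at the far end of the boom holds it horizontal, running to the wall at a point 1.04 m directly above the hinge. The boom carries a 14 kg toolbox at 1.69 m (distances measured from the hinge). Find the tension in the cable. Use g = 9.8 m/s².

T ≈ 360 N

Sum moments about the hinge (the unknown hinge reaction has zero arm there).
Beam weight: 9.32 × 9.8 = 91.34 N down at 1.245 m → arm 1.245 m, τ = 91.34 × 1.245 = 113.7 N·m clockwise.
Toolbox: 14 × 9.8 = 137.2 N down at 1.69 m → arm 1.69 m, τ = 137.2 × 1.69 = 231.9 N·m clockwise.
Total clockwise load moment = 345.6 N·m.
The cable tension T acts at 2.49 m; only its component perpendicular to the boom, T sinθ, produces torque. sinθ = h/√(h²+d²) = 1.04/√(1.04²+2.49²) = 0.3854.
Balancing moments: T × 2.49 × 0.3854 = 345.6, giving T = 345.6 / 0.9596 = 360 N.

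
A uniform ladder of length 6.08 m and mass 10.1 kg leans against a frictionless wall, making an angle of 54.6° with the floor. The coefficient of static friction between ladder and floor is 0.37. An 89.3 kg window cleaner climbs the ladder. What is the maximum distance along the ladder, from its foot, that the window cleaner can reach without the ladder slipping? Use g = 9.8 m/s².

d ≈ 3.18 m

Taking torques about the foot of the ladder:
Ladder weight 10.1×9.8 = 98.98 N acts at 3.04 m along the ladder; its horizontal arm is 3.04·cos54.6° = 1.761 m → τ = 174.3 N·m clockwise.
Window cleaner weight 89.3×9.8 = 875.1 N at distance d → arm d·cos54.6° → τ = 875.1·d·0.5793 clockwise.
Wall normal N at the top has arm L sinθ = 4.956 m counterclockwise, so Στ = 0 gives N·4.956 = 174.3 + 506.9·d.
ΣFy = 0 ⇒ N_floor = 974.1 N, so the maximum friction is μ_s·N_floor = 0.37×974.1 = 360.4 N. ΣFx = 0 ⇒ N_wall = f, so at the slipping point N = 360.4 N.
Substituting: 360.4×4.956 = 174.3 + 506.9·d ⇒ d = (1786 − 174.3) / 506.9 = 3.18 m.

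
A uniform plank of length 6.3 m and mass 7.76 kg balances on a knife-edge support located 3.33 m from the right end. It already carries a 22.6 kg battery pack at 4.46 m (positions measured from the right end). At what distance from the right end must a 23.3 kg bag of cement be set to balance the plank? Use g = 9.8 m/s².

x ≈ 2.29 m from the right end

Choose the knife-edge support (at 3.33 m from the right end) as the axis so the support reaction has zero arm there.
Beam weight: 7.76 × 9.8 = 76.05 N down at 3.15 m → arm 0.18 m, τ = 76.05 × 0.18 = 13.69 N·m clockwise.
Battery pack: 22.6 × 9.8 = 221.5 N down at 4.46 m → arm 1.13 m, τ = 221.5 × 1.13 = 250.3 N·m counterclockwise.
Net moment of existing loads = 236.6 N·m counterclockwise.
The bag of cement weighs 23.3 × 9.8 = 228.3 N and must supply an equal clockwise moment, so its lever arm about the knife-edge support is 236.6 / 228.3 = 1.04 m.
That puts it at 3.33 − 1.04 = 2.29 m from the right end.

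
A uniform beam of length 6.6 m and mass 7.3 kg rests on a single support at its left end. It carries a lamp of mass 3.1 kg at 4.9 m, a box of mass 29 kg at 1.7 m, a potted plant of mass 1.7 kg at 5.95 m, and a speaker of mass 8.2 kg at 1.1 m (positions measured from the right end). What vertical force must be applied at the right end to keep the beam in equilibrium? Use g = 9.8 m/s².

F ≈ 323 N

About the left end:
Beam weight: 7.3 × 9.8 = 71.54 N down at 3.3 m → arm 3.3 m, τ = 71.54 × 3.3 = 236.1 N·m clockwise.
Lamp: 3.1 × 9.8 = 30.38 N down at 4.9 m → arm 1.7 m, τ = 30.38 × 1.7 = 51.65 N·m clockwise.
Box: 29 × 9.8 = 284.2 N down at 1.7 m → arm 4.9 m, τ = 284.2 × 4.9 = 1393 N·m clockwise.
Potted plant: 1.7 × 9.8 = 16.66 N down at 5.95 m → arm 0.65 m, τ = 16.66 × 0.65 = 10.83 N·m clockwise.
Speaker: 8.2 × 9.8 = 80.36 N down at 1.1 m → arm 5.5 m, τ = 80.36 × 5.5 = 442 N·m clockwise.
Net moment of the loads = 2134 N·m clockwise.
The upward force F acts at the right end, arm 6.6 m, giving F × 6.6 counterclockwise.
Setting net torque to zero: F × 6.6 = 2134 → F = 2134 / 6.6 = 323 N.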